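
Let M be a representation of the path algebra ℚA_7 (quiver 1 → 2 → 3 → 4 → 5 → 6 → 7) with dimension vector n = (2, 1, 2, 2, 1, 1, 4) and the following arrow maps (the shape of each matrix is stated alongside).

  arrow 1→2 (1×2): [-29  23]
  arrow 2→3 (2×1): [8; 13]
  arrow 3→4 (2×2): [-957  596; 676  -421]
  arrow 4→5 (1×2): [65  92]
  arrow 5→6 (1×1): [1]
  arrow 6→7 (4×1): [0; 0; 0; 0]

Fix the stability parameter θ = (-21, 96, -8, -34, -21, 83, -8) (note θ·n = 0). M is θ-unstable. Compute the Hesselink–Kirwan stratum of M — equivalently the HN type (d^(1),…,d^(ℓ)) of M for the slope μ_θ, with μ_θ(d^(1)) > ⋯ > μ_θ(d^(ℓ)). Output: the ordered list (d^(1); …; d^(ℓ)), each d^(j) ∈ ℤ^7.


Interval decomposition of M: I[1,1], I[1,4], I[3,6], I[7,7]^4.
HN type (ℓ=4): μ^(1)=83; μ^(2)=18; μ^(3)=-8; μ^(4)=-21

((0, 0, 0, 0, 0, 1, 0); (0, 1, 1, 1, 0, 0, 0); (0, 0, 0, 0, 0, 0, 4); (2, 0, 1, 1, 1, 0, 0))


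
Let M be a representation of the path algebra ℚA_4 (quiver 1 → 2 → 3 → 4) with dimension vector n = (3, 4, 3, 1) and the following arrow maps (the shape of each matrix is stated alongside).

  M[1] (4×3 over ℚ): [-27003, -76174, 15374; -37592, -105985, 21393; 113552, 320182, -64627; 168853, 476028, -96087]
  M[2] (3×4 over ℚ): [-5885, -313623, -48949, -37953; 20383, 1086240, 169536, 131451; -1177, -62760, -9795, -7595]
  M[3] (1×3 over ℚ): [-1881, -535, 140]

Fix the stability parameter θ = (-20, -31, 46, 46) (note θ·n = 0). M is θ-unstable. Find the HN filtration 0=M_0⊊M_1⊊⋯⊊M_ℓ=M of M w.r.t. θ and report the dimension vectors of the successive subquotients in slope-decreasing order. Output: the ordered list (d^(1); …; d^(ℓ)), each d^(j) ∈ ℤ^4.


Via rank(M_{q-1}∘⋯∘M_p): M ≅ I[1,3]^2, I[1,4], I[2,2].
μ_θ-semistable layers: μ^(1)=46; μ^(2)=-51/2; μ^(3)=-31

((0, 0, 3, 1); (3, 3, 0, 0); (0, 1, 0, 0))


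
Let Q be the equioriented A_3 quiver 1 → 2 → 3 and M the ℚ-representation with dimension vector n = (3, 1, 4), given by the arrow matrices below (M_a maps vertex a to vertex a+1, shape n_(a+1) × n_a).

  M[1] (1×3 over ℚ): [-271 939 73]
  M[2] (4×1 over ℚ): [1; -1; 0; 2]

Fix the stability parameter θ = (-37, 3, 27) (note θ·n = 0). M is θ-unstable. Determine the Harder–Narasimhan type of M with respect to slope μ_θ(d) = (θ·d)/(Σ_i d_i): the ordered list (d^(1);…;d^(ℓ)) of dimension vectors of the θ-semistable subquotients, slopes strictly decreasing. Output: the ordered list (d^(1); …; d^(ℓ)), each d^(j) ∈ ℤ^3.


Interval decomposition of M: I[1,1]^2, I[1,3], I[3,3]^3.
HN type (ℓ=3): μ^(1)=27; μ^(2)=3; μ^(3)=-37

((0, 0, 4); (0, 1, 0); (3, 0, 0))


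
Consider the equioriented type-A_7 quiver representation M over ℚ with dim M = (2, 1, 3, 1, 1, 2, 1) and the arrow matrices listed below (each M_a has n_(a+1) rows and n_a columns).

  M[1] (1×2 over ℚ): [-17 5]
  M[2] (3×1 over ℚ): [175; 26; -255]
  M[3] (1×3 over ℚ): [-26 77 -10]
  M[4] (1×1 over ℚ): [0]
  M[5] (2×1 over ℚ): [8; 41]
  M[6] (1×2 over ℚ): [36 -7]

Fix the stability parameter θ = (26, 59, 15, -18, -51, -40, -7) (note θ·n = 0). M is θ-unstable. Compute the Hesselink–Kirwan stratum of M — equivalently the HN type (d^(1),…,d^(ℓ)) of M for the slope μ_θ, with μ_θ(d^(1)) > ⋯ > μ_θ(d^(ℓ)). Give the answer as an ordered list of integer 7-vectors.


Barcode: M ≅ I[1,1], I[1,4], I[3,3]^2, I[5,7], I[6,6]. HN layers by μ_θ (6 steps, strictly decreasing):
  μ^(1)=26; μ^(2)=41/2; μ^(3)=15; μ^(4)=-7; μ^(5)=-40; μ^(6)=-51

((1, 0, 0, 0, 0, 0, 0); (1, 1, 1, 1, 0, 0, 0); (0, 0, 2, 0, 0, 0, 0); (0, 0, 0, 0, 0, 0, 1); (0, 0, 0, 0, 0, 2, 0); (0, 0, 0, 0, 1, 0, 0))


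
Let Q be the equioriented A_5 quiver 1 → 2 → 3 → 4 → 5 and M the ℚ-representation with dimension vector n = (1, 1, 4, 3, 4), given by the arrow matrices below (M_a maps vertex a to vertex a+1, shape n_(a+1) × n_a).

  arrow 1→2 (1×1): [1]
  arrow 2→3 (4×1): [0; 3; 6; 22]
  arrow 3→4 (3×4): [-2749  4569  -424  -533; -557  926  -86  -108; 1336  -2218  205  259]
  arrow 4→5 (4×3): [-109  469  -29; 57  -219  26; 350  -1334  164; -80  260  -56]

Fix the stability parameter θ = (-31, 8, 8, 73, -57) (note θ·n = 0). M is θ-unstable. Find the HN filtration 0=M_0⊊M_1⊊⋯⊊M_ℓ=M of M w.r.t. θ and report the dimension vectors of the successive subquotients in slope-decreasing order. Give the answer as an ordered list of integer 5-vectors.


Barcode: M ≅ I[1,5], I[3,3], I[3,5]^2, I[5,5]. HN layers by μ_θ (3 steps, strictly decreasing):
  μ^(1)=8; μ^(2)=-31; μ^(3)=-57

((0, 1, 4, 3, 3); (1, 0, 0, 0, 0); (0, 0, 0, 0, 1))


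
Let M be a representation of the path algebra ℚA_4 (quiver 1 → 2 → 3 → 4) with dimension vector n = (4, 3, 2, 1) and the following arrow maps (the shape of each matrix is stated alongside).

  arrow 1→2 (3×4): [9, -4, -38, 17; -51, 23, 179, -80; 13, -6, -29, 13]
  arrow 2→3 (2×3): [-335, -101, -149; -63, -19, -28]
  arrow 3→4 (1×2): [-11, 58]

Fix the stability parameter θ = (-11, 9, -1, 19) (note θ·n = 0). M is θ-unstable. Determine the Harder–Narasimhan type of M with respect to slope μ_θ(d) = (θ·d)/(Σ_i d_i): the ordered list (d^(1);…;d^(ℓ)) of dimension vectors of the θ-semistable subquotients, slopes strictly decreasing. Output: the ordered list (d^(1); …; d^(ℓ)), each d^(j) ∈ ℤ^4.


Interval decomposition of M: I[1,1], I[1,2], I[1,3], I[1,4].
HN type (ℓ=4): μ^(1)=19; μ^(2)=9; μ^(3)=4; μ^(4)=-11

((0, 0, 0, 1); (0, 1, 0, 0); (0, 2, 2, 0); (4, 0, 0, 0))


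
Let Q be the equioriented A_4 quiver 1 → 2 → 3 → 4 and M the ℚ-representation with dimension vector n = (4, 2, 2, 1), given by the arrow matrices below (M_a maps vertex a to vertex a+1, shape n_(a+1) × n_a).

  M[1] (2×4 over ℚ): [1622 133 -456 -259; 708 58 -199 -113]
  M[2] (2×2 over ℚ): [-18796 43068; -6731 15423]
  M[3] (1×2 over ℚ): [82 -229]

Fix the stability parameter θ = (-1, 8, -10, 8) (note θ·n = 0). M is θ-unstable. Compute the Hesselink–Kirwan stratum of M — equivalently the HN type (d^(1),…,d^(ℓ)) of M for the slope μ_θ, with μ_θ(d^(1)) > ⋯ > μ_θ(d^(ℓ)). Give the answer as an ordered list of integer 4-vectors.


Interval decomposition of M: I[1,1]^2, I[1,2], I[1,4], I[3,3].
HN type (ℓ=3): μ^(1)=8; μ^(2)=-1; μ^(3)=-10

((0, 1, 0, 1); (4, 1, 1, 0); (0, 0, 1, 0))


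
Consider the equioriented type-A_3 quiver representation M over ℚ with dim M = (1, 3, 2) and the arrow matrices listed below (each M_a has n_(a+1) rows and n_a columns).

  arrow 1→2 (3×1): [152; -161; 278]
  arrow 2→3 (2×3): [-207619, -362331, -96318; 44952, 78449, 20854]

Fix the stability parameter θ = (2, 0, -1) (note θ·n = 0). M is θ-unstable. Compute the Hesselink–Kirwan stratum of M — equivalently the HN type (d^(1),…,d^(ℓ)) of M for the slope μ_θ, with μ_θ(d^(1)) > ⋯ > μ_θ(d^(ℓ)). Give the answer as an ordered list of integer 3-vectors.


Via rank(M_{q-1}∘⋯∘M_p): M ≅ I[1,3], I[2,2], I[2,3].
μ_θ-semistable layers: μ^(1)=1/3; μ^(2)=0; μ^(3)=-1/2

((1, 1, 1); (0, 1, 0); (0, 1, 1))


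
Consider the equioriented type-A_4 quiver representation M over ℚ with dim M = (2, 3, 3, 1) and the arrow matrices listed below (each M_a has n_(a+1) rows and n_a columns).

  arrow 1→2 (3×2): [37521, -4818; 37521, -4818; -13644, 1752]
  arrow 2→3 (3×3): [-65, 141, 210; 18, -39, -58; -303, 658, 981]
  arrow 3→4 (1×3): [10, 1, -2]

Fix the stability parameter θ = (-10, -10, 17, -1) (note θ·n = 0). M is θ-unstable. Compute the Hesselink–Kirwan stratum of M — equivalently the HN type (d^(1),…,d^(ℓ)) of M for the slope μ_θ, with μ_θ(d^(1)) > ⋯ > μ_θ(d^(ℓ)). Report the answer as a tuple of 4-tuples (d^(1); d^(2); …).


Interval decomposition of M: I[1,1], I[1,4], I[2,3]^2.
HN type (ℓ=3): μ^(1)=17; μ^(2)=8; μ^(3)=-10

((0, 0, 2, 0); (0, 0, 1, 1); (2, 3, 0, 0))


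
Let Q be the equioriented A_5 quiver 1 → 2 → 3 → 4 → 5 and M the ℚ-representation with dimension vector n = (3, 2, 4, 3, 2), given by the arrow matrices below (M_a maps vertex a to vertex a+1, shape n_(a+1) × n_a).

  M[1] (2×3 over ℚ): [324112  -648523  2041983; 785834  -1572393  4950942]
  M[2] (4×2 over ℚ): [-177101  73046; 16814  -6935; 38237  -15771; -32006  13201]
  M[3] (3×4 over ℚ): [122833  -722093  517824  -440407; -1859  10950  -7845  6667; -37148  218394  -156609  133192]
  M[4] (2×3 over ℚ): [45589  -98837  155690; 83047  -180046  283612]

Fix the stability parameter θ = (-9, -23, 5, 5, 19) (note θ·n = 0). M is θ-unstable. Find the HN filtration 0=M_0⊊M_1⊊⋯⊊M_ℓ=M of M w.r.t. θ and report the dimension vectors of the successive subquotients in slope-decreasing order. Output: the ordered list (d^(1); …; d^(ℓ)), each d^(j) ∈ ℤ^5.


Barcode: M ≅ I[1,1], I[1,4], I[1,5], I[3,3], I[3,5]. HN layers by μ_θ (4 steps, strictly decreasing):
  μ^(1)=19; μ^(2)=5; μ^(3)=-9; μ^(4)=-16

((0, 0, 0, 0, 2); (0, 0, 4, 3, 0); (1, 0, 0, 0, 0); (2, 2, 0, 0, 0))


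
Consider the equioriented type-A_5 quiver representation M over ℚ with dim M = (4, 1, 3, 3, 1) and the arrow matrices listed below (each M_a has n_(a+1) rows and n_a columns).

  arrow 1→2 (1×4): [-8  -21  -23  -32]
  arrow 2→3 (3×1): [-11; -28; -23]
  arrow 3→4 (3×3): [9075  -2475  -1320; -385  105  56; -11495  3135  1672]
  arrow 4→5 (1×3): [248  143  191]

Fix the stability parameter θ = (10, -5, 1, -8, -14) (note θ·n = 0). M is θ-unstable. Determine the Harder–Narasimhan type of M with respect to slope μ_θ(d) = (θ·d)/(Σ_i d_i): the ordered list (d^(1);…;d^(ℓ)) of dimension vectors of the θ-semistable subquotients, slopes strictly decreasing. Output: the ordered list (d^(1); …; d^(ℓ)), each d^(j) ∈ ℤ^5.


Via rank(M_{q-1}∘⋯∘M_p): M ≅ I[1,1]^3, I[1,4], I[3,3]^2, I[4,4], I[4,5].
μ_θ-semistable layers: μ^(1)=10; μ^(2)=1; μ^(3)=-1/2; μ^(4)=-8; μ^(5)=-11

((3, 0, 0, 0, 0); (0, 0, 2, 0, 0); (1, 1, 1, 1, 0); (0, 0, 0, 1, 0); (0, 0, 0, 1, 1))


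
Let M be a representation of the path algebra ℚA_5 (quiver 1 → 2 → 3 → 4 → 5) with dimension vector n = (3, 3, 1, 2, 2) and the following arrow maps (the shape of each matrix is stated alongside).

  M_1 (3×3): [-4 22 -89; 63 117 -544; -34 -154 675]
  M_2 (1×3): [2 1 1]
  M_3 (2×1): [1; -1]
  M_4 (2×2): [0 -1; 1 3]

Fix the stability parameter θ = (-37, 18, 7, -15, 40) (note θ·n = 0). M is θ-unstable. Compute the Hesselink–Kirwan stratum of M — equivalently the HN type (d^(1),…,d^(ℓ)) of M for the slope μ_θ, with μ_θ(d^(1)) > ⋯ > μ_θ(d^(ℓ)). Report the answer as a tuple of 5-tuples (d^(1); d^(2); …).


Barcode: M ≅ I[1,2]^2, I[1,5], I[4,5]. HN layers by μ_θ (5 steps, strictly decreasing):
  μ^(1)=40; μ^(2)=18; μ^(3)=10/3; μ^(4)=-15; μ^(5)=-37

((0, 0, 0, 0, 2); (0, 2, 0, 0, 0); (0, 1, 1, 1, 0); (0, 0, 0, 1, 0); (3, 0, 0, 0, 0))


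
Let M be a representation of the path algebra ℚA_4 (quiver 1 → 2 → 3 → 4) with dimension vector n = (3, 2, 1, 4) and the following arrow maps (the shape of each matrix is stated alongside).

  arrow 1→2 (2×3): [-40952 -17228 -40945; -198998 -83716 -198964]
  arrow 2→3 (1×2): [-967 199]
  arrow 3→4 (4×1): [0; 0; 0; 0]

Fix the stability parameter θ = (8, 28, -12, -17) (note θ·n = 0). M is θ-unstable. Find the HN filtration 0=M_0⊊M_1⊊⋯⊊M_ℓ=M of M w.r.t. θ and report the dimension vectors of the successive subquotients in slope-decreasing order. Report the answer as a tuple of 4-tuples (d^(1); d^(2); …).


Interval decomposition of M: I[1,1], I[1,2], I[1,3], I[4,4]^4.
HN type (ℓ=3): μ^(1)=28; μ^(2)=8; μ^(3)=-17

((0, 1, 0, 0); (3, 1, 1, 0); (0, 0, 0, 4))


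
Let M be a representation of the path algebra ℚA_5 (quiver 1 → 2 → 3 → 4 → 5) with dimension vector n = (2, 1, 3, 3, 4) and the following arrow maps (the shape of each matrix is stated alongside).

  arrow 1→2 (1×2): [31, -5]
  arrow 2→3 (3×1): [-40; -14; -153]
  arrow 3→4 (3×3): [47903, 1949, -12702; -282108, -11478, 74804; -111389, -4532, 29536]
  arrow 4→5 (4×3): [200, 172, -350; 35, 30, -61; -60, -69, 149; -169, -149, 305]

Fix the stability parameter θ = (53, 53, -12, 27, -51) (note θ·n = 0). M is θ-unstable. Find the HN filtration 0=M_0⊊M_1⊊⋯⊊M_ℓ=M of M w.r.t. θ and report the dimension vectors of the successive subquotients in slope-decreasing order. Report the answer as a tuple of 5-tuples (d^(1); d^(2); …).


Barcode: M ≅ I[1,1], I[1,3], I[3,5]^2, I[4,5], I[5,5]. HN layers by μ_θ (4 steps, strictly decreasing):
  μ^(1)=53; μ^(2)=94/3; μ^(3)=-12; μ^(4)=-51

((1, 0, 0, 0, 0); (1, 1, 1, 0, 0); (0, 0, 2, 3, 3); (0, 0, 0, 0, 1))


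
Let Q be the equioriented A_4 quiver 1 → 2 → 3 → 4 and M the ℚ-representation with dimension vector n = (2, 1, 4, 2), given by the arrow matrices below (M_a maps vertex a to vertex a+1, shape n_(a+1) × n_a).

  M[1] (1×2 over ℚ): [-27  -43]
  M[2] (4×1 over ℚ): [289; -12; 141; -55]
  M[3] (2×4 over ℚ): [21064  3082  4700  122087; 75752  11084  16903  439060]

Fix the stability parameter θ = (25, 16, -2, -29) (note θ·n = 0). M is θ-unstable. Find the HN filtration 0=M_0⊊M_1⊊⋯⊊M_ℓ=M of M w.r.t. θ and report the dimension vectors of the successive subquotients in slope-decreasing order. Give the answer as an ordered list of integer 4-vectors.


Via rank(M_{q-1}∘⋯∘M_p): M ≅ I[1,1], I[1,4], I[3,3]^2, I[3,4].
μ_θ-semistable layers: μ^(1)=25; μ^(2)=5/2; μ^(3)=-2; μ^(4)=-31/2

((1, 0, 0, 0); (1, 1, 1, 1); (0, 0, 2, 0); (0, 0, 1, 1))


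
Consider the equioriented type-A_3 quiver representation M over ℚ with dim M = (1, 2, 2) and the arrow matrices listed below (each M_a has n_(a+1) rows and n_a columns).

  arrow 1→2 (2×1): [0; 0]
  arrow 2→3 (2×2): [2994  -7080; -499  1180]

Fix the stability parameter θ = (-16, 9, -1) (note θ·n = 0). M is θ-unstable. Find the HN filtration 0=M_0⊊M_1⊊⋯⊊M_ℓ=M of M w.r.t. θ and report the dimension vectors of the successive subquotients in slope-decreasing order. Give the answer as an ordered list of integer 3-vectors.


Barcode: M ≅ I[1,1], I[2,2], I[2,3], I[3,3]. HN layers by μ_θ (4 steps, strictly decreasing):
  μ^(1)=9; μ^(2)=4; μ^(3)=-1; μ^(4)=-16

((0, 1, 0); (0, 1, 1); (0, 0, 1); (1, 0, 0))


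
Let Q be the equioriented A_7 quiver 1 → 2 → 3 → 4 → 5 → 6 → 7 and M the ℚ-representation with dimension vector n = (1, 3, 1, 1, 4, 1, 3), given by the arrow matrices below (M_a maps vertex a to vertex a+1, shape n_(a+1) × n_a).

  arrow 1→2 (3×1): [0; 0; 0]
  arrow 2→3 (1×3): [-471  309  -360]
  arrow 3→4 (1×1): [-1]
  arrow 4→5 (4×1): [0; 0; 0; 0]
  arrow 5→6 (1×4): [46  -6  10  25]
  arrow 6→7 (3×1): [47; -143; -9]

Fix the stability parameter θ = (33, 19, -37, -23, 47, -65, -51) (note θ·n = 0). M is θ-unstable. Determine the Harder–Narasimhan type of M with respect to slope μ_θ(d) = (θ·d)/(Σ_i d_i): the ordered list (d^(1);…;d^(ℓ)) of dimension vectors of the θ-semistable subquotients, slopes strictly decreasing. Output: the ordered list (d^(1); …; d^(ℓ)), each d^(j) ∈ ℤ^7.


Interval decomposition of M: I[1,1], I[2,2]^2, I[2,4], I[5,5]^3, I[5,7], I[7,7]^2.
HN type (ℓ=6): μ^(1)=47; μ^(2)=33; μ^(3)=19; μ^(4)=-41/3; μ^(5)=-23; μ^(6)=-51

((0, 0, 0, 0, 3, 0, 0); (1, 0, 0, 0, 0, 0, 0); (0, 2, 0, 0, 0, 0, 0); (0, 1, 1, 1, 0, 0, 0); (0, 0, 0, 0, 1, 1, 1); (0, 0, 0, 0, 0, 0, 2))


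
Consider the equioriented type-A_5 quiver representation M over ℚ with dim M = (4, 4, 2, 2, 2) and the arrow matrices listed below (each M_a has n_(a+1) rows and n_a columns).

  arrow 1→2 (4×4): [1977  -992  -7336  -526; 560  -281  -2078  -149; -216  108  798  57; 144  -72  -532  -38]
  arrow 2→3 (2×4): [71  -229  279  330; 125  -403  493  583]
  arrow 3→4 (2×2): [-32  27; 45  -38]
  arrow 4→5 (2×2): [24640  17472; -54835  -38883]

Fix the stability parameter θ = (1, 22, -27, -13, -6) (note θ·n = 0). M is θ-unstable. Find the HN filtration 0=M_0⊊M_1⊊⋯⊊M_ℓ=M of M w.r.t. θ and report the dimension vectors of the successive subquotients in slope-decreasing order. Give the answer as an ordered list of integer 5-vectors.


Interval decomposition of M: I[1,1], I[1,2], I[1,4], I[1,5], I[2,2], I[5,5].
HN type (ℓ=5): μ^(1)=22; μ^(2)=1; μ^(3)=-17/4; μ^(4)=-23/5; μ^(5)=-6

((0, 2, 0, 0, 0); (2, 0, 0, 0, 0); (1, 1, 1, 1, 0); (1, 1, 1, 1, 1); (0, 0, 0, 0, 1))


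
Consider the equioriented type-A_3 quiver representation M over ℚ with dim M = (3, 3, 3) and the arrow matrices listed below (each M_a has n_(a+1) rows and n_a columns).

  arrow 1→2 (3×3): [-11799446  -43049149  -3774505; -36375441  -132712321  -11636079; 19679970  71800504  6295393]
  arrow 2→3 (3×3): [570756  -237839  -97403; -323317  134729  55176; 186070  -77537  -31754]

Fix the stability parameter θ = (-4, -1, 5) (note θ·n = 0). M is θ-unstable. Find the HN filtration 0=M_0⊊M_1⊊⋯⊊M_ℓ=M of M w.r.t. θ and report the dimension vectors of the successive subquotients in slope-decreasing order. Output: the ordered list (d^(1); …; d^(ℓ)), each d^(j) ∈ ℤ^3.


Interval decomposition of M: I[1,3]^3.
HN type (ℓ=3): μ^(1)=5; μ^(2)=-1; μ^(3)=-4

((0, 0, 3); (0, 3, 0); (3, 0, 0))


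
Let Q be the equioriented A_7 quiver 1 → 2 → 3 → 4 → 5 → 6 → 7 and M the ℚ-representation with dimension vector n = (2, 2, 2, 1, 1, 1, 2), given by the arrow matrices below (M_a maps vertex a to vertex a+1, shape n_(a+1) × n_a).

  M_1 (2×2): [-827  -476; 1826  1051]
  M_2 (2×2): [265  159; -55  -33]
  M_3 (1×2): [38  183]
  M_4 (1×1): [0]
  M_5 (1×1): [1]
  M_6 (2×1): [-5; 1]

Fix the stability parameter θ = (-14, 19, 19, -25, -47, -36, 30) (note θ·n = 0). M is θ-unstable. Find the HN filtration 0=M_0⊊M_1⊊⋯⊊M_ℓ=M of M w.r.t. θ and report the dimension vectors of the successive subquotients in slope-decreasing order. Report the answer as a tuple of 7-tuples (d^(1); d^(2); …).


Via rank(M_{q-1}∘⋯∘M_p): M ≅ I[1,2], I[1,4], I[3,3], I[5,7], I[7,7].
μ_θ-semistable layers: μ^(1)=30; μ^(2)=19; μ^(3)=13/3; μ^(4)=-14; μ^(5)=-36; μ^(6)=-47

((0, 0, 0, 0, 0, 0, 2); (0, 1, 1, 0, 0, 0, 0); (0, 1, 1, 1, 0, 0, 0); (2, 0, 0, 0, 0, 0, 0); (0, 0, 0, 0, 0, 1, 0); (0, 0, 0, 0, 1, 0, 0))


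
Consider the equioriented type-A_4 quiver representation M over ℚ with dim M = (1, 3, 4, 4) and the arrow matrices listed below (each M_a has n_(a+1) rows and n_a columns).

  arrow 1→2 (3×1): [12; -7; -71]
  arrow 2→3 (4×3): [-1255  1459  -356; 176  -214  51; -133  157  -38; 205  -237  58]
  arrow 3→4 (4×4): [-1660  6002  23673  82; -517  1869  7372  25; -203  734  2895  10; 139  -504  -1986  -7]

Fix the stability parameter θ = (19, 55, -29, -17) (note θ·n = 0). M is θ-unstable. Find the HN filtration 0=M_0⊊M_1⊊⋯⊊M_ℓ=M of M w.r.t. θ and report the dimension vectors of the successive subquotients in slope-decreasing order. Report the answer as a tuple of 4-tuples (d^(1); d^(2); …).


Via rank(M_{q-1}∘⋯∘M_p): M ≅ I[1,4], I[2,2], I[2,4], I[3,4]^2.
μ_θ-semistable layers: μ^(1)=55; μ^(2)=7; μ^(3)=3; μ^(4)=-17; μ^(5)=-29

((0, 1, 0, 0); (1, 1, 1, 1); (0, 1, 1, 1); (0, 0, 0, 2); (0, 0, 2, 0))


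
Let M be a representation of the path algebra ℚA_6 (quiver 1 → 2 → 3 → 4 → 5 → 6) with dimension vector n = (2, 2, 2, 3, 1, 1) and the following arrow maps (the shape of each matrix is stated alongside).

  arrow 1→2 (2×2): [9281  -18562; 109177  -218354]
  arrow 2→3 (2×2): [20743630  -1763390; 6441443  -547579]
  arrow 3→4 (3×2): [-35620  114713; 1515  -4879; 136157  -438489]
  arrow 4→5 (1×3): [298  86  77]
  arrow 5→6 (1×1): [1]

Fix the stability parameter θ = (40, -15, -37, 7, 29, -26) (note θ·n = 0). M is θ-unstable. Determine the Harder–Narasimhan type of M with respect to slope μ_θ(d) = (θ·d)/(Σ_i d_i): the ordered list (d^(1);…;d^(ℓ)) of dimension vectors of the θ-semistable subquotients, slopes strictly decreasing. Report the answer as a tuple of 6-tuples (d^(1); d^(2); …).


Via rank(M_{q-1}∘⋯∘M_p): M ≅ I[1,1], I[1,2], I[2,6], I[3,4], I[4,4].
μ_θ-semistable layers: μ^(1)=40; μ^(2)=25/2; μ^(3)=7; μ^(4)=10/3; μ^(5)=-26; μ^(6)=-37

((1, 0, 0, 0, 0, 0); (1, 1, 0, 0, 0, 0); (0, 0, 0, 2, 0, 0); (0, 0, 0, 1, 1, 1); (0, 1, 1, 0, 0, 0); (0, 0, 1, 0, 0, 0))


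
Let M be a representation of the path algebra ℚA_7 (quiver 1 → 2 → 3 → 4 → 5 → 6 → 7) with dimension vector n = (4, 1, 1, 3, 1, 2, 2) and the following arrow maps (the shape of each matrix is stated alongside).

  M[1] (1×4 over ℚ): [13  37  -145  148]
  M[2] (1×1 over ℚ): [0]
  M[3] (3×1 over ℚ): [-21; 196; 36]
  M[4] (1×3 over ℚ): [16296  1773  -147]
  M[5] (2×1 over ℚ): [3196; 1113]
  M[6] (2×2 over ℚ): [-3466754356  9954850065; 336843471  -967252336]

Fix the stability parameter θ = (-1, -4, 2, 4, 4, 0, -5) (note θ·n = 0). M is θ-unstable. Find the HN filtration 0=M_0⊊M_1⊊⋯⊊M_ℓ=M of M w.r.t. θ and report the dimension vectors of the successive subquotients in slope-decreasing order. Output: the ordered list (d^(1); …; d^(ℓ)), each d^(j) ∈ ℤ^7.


Interval decomposition of M: I[1,1]^3, I[1,2], I[3,4], I[4,4], I[4,7], I[6,7].
HN type (ℓ=5): μ^(1)=4; μ^(2)=2; μ^(3)=3/4; μ^(4)=-1; μ^(5)=-5/2

((0, 0, 0, 2, 0, 0, 0); (0, 0, 1, 0, 0, 0, 0); (0, 0, 0, 1, 1, 1, 1); (3, 0, 0, 0, 0, 0, 0); (1, 1, 0, 0, 0, 1, 1))


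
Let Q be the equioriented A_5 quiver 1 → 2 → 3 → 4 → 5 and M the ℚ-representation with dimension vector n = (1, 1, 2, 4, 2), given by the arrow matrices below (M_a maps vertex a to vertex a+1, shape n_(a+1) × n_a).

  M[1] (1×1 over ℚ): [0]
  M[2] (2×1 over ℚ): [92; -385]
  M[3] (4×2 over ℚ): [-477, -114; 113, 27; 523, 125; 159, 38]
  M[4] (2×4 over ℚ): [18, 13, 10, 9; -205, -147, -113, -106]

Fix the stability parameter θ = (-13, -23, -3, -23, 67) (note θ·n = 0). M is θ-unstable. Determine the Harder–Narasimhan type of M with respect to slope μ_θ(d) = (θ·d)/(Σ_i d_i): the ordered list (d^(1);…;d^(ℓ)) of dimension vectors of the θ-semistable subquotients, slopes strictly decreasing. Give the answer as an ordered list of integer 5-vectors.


Via rank(M_{q-1}∘⋯∘M_p): M ≅ I[1,1], I[2,5], I[3,5], I[4,4]^2.
μ_θ-semistable layers: μ^(1)=67; μ^(2)=-13; μ^(3)=-23

((0, 0, 0, 0, 2); (1, 0, 2, 2, 0); (0, 1, 0, 2, 0))


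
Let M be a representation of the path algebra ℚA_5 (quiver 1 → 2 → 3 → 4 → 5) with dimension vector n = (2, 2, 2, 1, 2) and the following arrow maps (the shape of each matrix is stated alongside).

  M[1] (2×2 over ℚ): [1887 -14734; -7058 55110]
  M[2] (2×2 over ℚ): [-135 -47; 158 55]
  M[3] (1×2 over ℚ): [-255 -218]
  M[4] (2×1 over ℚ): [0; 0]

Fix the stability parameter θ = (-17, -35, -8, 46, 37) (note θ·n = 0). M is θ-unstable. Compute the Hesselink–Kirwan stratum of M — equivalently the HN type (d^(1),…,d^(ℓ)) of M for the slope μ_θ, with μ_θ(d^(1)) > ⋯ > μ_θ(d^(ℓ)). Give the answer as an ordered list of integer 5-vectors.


Interval decomposition of M: I[1,3], I[1,4], I[5,5]^2.
HN type (ℓ=4): μ^(1)=46; μ^(2)=37; μ^(3)=-8; μ^(4)=-26

((0, 0, 0, 1, 0); (0, 0, 0, 0, 2); (0, 0, 2, 0, 0); (2, 2, 0, 0, 0))


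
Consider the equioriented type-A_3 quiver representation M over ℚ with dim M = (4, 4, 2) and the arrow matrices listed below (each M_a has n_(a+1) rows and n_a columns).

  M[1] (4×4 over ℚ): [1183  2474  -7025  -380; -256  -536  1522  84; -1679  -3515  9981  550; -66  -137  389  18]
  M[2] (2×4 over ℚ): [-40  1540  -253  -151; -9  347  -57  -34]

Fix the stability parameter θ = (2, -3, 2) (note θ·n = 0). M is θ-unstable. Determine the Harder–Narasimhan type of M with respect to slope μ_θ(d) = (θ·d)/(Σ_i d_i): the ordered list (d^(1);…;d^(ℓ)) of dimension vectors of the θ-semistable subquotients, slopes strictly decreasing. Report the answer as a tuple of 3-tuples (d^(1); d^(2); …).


Barcode: M ≅ I[1,2]^2, I[1,3]^2. HN layers by μ_θ (2 steps, strictly decreasing):
  μ^(1)=2; μ^(2)=-1/2

((0, 0, 2); (4, 4, 0))


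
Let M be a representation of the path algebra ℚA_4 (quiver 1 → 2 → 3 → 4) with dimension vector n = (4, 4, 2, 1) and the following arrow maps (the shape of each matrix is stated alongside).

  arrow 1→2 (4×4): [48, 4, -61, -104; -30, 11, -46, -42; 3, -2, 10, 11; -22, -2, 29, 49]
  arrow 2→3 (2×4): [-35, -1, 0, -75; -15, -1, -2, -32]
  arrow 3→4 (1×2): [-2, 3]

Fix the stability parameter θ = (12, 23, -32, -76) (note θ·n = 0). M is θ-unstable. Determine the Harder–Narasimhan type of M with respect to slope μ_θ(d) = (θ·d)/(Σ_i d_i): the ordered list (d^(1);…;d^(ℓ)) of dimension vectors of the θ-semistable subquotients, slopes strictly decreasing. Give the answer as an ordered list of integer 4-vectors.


Interval decomposition of M: I[1,2]^2, I[1,3], I[1,4].
HN type (ℓ=4): μ^(1)=23; μ^(2)=12; μ^(3)=1; μ^(4)=-73/4

((0, 2, 0, 0); (2, 0, 0, 0); (1, 1, 1, 0); (1, 1, 1, 1))


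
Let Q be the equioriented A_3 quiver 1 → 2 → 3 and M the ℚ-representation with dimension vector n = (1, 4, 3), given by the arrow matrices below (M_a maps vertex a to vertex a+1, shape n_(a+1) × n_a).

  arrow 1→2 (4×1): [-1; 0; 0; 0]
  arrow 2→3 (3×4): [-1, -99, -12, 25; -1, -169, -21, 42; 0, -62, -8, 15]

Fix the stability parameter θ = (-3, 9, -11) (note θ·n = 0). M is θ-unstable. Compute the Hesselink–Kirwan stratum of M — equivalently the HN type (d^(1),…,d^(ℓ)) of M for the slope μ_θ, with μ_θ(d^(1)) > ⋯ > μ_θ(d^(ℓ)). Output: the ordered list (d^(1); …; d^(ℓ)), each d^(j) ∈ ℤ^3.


Barcode: M ≅ I[1,3], I[2,2], I[2,3]^2. HN layers by μ_θ (3 steps, strictly decreasing):
  μ^(1)=9; μ^(2)=-1; μ^(3)=-3

((0, 1, 0); (0, 3, 3); (1, 0, 0))


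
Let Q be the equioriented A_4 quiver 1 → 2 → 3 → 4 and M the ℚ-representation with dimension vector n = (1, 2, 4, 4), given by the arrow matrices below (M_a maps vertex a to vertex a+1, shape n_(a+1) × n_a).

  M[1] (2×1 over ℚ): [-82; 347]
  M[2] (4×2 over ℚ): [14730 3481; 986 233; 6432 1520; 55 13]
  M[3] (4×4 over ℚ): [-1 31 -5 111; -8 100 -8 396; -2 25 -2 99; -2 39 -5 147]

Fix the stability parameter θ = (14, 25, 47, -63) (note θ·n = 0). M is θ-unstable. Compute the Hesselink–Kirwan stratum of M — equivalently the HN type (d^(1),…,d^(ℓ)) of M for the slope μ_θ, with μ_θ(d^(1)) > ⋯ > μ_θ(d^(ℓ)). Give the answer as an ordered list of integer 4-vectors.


Barcode: M ≅ I[1,4], I[2,4], I[3,3], I[3,4], I[4,4]. HN layers by μ_θ (5 steps, strictly decreasing):
  μ^(1)=47; μ^(2)=23/4; μ^(3)=3; μ^(4)=-8; μ^(5)=-63

((0, 0, 1, 0); (1, 1, 1, 1); (0, 1, 1, 1); (0, 0, 1, 1); (0, 0, 0, 1))


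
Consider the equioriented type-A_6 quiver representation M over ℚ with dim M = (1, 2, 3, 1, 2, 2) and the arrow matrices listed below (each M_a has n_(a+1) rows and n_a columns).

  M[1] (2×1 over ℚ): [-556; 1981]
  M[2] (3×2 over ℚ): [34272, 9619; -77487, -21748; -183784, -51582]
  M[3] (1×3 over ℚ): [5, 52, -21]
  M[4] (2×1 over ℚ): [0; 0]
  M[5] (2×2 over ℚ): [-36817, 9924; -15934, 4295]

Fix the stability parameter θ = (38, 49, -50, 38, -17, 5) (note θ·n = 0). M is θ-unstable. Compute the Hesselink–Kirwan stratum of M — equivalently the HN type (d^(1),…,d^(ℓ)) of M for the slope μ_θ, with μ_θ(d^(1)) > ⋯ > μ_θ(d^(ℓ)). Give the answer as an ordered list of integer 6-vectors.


Barcode: M ≅ I[1,4], I[2,3], I[3,3], I[5,6]^2. HN layers by μ_θ (6 steps, strictly decreasing):
  μ^(1)=38; μ^(2)=37/3; μ^(3)=5; μ^(4)=-1/2; μ^(5)=-17; μ^(6)=-50

((0, 0, 0, 1, 0, 0); (1, 1, 1, 0, 0, 0); (0, 0, 0, 0, 0, 2); (0, 1, 1, 0, 0, 0); (0, 0, 0, 0, 2, 0); (0, 0, 1, 0, 0, 0))


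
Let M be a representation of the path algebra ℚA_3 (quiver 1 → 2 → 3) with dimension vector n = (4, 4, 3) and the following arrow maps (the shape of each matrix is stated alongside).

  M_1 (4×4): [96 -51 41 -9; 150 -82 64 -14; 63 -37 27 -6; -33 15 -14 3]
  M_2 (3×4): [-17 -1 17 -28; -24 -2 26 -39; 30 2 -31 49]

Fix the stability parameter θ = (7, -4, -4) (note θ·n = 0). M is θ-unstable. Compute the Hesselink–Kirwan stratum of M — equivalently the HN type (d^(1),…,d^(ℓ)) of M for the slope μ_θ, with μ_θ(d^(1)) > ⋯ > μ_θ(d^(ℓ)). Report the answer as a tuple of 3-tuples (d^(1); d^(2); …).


Interval decomposition of M: I[1,1], I[1,3]^3, I[2,2].
HN type (ℓ=3): μ^(1)=7; μ^(2)=-1/3; μ^(3)=-4

((1, 0, 0); (3, 3, 3); (0, 1, 0))


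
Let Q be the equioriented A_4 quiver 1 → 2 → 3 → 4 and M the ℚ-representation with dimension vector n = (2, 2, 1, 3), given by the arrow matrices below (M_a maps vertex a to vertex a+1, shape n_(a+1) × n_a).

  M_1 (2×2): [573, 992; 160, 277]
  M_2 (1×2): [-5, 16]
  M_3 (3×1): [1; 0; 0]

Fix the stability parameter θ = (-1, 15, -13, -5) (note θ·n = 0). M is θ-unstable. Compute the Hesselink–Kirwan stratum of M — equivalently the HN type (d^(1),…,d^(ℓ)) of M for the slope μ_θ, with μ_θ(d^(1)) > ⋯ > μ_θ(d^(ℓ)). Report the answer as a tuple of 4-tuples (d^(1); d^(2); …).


Interval decomposition of M: I[1,2], I[1,4], I[4,4]^2.
HN type (ℓ=3): μ^(1)=15; μ^(2)=-1; μ^(3)=-5

((0, 1, 0, 0); (2, 1, 1, 1); (0, 0, 0, 2))


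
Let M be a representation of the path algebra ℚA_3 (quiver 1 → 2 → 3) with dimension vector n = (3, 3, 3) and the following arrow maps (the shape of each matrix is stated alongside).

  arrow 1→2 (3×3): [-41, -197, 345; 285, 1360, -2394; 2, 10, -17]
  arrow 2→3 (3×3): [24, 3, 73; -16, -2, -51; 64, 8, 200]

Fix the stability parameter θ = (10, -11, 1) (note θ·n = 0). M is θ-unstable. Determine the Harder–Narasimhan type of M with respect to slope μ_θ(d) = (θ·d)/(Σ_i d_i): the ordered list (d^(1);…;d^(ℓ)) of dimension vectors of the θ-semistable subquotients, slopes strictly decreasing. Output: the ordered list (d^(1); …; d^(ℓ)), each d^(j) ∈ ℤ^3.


Via rank(M_{q-1}∘⋯∘M_p): M ≅ I[1,2], I[1,3]^2, I[3,3].
μ_θ-semistable layers: μ^(1)=1; μ^(2)=-1/2

((0, 0, 3); (3, 3, 0))


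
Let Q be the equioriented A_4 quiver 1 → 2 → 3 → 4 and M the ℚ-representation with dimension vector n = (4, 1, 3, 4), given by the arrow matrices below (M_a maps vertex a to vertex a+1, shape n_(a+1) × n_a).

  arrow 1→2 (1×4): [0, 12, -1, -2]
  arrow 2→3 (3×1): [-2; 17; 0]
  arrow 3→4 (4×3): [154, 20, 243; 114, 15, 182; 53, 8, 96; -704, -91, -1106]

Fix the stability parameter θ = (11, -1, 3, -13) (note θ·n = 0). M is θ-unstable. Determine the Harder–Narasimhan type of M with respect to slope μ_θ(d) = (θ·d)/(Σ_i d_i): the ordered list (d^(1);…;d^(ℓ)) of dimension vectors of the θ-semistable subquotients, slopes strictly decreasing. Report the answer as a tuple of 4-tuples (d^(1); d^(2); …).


Barcode: M ≅ I[1,1]^3, I[1,4], I[3,4]^2, I[4,4]. HN layers by μ_θ (4 steps, strictly decreasing):
  μ^(1)=11; μ^(2)=0; μ^(3)=-5; μ^(4)=-13

((3, 0, 0, 0); (1, 1, 1, 1); (0, 0, 2, 2); (0, 0, 0, 1))


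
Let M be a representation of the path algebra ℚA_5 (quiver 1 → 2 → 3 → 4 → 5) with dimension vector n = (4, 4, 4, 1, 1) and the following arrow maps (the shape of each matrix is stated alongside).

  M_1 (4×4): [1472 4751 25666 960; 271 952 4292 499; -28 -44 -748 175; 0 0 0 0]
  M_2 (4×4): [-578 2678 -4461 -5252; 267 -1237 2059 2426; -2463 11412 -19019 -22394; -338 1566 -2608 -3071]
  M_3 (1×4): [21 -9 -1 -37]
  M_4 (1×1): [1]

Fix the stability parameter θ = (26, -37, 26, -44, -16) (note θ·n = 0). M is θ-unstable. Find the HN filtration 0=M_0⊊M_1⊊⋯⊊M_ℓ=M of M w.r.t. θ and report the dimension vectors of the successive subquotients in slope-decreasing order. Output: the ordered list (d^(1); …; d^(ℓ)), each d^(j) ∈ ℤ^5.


Barcode: M ≅ I[1,1], I[1,3]^2, I[1,5], I[2,3]. HN layers by μ_θ (4 steps, strictly decreasing):
  μ^(1)=26; μ^(2)=-11/2; μ^(3)=-9; μ^(4)=-37

((1, 0, 3, 0, 0); (2, 2, 0, 0, 0); (1, 1, 1, 1, 1); (0, 1, 0, 0, 0))


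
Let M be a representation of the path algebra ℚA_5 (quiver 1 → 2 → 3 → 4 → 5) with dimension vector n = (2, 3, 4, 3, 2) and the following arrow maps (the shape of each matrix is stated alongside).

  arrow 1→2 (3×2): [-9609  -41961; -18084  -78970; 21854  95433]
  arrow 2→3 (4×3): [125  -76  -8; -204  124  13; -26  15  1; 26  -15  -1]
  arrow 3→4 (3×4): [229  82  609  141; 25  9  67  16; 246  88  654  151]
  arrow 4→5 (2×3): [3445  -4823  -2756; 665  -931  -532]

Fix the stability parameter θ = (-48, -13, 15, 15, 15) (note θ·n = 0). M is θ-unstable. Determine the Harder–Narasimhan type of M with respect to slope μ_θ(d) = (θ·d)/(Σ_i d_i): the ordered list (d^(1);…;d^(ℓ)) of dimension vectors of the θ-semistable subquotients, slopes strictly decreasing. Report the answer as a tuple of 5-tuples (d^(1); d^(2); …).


Via rank(M_{q-1}∘⋯∘M_p): M ≅ I[1,4]^2, I[2,5], I[3,3], I[5,5].
μ_θ-semistable layers: μ^(1)=15; μ^(2)=-13; μ^(3)=-48

((0, 0, 4, 3, 2); (0, 3, 0, 0, 0); (2, 0, 0, 0, 0))


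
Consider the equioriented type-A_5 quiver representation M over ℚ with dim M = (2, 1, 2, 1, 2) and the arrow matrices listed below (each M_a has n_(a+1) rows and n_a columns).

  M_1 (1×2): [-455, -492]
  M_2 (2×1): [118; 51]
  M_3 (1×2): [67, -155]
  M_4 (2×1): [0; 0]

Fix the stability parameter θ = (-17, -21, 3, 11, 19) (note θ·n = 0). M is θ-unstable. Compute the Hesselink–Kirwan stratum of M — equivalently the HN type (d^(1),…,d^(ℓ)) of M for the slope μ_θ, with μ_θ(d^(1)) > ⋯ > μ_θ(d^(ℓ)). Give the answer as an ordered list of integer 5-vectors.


Barcode: M ≅ I[1,1], I[1,4], I[3,3], I[5,5]^2. HN layers by μ_θ (5 steps, strictly decreasing):
  μ^(1)=19; μ^(2)=11; μ^(3)=3; μ^(4)=-17; μ^(5)=-19

((0, 0, 0, 0, 2); (0, 0, 0, 1, 0); (0, 0, 2, 0, 0); (1, 0, 0, 0, 0); (1, 1, 0, 0, 0))


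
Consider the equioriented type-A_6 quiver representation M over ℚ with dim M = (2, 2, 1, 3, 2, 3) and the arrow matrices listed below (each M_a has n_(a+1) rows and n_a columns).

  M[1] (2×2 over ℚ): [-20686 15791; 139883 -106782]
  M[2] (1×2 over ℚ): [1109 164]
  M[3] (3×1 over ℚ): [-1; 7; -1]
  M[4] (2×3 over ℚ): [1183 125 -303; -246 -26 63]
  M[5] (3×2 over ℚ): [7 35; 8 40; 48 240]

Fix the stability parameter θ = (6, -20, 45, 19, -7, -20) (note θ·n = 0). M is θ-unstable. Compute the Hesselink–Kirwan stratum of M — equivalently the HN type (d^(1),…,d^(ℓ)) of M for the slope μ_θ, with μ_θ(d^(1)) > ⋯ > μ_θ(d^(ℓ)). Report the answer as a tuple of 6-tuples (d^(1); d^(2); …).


Via rank(M_{q-1}∘⋯∘M_p): M ≅ I[1,2], I[1,5], I[4,4], I[4,6], I[6,6]^2.
μ_θ-semistable layers: μ^(1)=19; μ^(2)=-8/3; μ^(3)=-7; μ^(4)=-20

((0, 0, 1, 2, 1, 0); (0, 0, 0, 1, 1, 1); (2, 2, 0, 0, 0, 0); (0, 0, 0, 0, 0, 2))


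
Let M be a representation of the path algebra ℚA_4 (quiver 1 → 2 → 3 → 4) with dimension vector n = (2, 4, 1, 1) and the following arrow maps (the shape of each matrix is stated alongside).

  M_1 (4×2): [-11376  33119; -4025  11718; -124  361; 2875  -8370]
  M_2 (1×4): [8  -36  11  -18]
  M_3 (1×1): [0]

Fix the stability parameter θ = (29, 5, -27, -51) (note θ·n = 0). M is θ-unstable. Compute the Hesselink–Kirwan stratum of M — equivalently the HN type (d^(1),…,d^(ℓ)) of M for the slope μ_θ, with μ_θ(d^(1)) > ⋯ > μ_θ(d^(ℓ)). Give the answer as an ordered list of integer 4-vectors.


Barcode: M ≅ I[1,2], I[1,3], I[2,2]^2, I[4,4]. HN layers by μ_θ (4 steps, strictly decreasing):
  μ^(1)=17; μ^(2)=5; μ^(3)=7/3; μ^(4)=-51

((1, 1, 0, 0); (0, 2, 0, 0); (1, 1, 1, 0); (0, 0, 0, 1))


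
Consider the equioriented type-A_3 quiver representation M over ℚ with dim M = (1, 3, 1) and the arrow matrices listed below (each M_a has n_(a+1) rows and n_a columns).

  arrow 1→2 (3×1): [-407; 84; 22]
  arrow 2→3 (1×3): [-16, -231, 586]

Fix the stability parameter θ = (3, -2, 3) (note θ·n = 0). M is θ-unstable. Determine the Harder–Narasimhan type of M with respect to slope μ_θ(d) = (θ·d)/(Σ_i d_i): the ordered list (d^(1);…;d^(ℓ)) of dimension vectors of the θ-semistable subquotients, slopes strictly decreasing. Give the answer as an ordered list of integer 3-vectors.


Interval decomposition of M: I[1,2], I[2,2], I[2,3].
HN type (ℓ=3): μ^(1)=3; μ^(2)=1/2; μ^(3)=-2

((0, 0, 1); (1, 1, 0); (0, 2, 0))


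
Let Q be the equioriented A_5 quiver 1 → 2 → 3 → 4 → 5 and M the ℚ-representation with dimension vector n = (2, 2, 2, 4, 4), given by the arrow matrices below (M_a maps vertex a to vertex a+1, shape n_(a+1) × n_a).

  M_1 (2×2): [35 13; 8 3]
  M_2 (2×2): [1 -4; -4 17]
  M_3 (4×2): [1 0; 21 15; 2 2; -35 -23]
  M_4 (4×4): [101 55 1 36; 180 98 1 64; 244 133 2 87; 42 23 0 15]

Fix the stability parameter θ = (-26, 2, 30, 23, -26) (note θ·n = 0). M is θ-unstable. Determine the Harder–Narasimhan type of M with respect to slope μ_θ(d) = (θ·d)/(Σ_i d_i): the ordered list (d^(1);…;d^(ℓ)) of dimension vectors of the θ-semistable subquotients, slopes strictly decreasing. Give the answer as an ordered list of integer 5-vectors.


Barcode: M ≅ I[1,4], I[1,5], I[4,5]^2, I[5,5]. HN layers by μ_θ (5 steps, strictly decreasing):
  μ^(1)=53/2; μ^(2)=9; μ^(3)=2; μ^(4)=-3/2; μ^(5)=-26

((0, 0, 1, 1, 0); (0, 0, 1, 1, 1); (0, 2, 0, 0, 0); (0, 0, 0, 2, 2); (2, 0, 0, 0, 1))


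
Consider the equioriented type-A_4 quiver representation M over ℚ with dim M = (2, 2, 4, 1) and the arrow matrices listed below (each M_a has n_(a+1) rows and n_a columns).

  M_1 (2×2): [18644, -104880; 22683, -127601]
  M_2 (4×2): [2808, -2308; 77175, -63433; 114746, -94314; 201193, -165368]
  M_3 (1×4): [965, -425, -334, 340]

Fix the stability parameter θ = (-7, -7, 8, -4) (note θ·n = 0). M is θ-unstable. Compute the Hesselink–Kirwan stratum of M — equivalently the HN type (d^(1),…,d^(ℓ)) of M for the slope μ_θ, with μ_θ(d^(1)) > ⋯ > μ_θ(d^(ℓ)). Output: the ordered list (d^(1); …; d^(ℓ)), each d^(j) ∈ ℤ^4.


Barcode: M ≅ I[1,3], I[1,4], I[3,3]^2. HN layers by μ_θ (3 steps, strictly decreasing):
  μ^(1)=8; μ^(2)=2; μ^(3)=-7

((0, 0, 3, 0); (0, 0, 1, 1); (2, 2, 0, 0))


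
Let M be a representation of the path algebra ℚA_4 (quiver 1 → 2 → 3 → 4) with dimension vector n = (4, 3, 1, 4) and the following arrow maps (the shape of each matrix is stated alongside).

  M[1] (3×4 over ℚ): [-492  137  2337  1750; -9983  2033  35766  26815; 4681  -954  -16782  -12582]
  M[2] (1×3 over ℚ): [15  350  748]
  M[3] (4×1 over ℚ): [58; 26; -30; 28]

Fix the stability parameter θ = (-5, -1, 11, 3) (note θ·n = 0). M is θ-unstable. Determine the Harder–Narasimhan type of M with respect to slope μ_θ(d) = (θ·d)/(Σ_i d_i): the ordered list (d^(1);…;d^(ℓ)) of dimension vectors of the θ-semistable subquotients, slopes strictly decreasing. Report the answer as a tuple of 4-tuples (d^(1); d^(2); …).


Interval decomposition of M: I[1,1], I[1,2]^2, I[1,4], I[4,4]^3.
HN type (ℓ=4): μ^(1)=7; μ^(2)=3; μ^(3)=-1; μ^(4)=-5

((0, 0, 1, 1); (0, 0, 0, 3); (0, 3, 0, 0); (4, 0, 0, 0))


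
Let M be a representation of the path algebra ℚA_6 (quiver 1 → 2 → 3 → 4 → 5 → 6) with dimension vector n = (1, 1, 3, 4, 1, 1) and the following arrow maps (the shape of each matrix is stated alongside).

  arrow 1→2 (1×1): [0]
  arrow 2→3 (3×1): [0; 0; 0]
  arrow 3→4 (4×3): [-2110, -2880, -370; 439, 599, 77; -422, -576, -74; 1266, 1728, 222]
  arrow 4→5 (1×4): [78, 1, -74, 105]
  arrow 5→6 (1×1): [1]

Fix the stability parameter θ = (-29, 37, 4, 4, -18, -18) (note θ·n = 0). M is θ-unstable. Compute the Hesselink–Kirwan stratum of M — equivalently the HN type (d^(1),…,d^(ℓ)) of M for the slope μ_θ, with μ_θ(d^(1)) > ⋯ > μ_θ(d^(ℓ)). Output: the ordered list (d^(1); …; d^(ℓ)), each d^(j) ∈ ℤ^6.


Barcode: M ≅ I[1,1], I[2,2], I[3,3], I[3,4], I[3,6], I[4,4]^2. HN layers by μ_θ (4 steps, strictly decreasing):
  μ^(1)=37; μ^(2)=4; μ^(3)=-7; μ^(4)=-29

((0, 1, 0, 0, 0, 0); (0, 0, 2, 3, 0, 0); (0, 0, 1, 1, 1, 1); (1, 0, 0, 0, 0, 0))
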